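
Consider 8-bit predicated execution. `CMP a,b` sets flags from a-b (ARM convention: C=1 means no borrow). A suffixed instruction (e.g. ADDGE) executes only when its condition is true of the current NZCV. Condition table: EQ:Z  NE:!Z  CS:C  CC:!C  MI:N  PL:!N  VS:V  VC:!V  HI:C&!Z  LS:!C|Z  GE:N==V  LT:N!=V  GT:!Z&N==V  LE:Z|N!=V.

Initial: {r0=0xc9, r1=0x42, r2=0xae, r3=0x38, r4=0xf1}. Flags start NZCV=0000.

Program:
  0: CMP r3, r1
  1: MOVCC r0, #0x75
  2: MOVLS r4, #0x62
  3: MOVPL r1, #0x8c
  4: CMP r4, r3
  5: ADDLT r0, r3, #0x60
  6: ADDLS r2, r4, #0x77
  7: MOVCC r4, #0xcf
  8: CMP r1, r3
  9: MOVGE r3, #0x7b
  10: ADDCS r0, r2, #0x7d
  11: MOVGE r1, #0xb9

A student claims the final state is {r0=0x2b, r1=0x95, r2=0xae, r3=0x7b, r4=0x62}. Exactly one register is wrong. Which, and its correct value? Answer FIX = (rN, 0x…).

[0] flags=1000 → (cmp)
[1] flags=1000 CC?T → r0=0x75
[2] flags=1000 LS?T → r4=0x62
[3] flags=1000 PL?F → skip
[4] flags=0010 → (cmp)
[5] flags=0010 LT?F → skip
[6] flags=0010 LS?F → skip
[7] flags=0010 CC?F → skip
[8] flags=0010 → (cmp)
[9] flags=0010 GE?T → r3=0x7b
[10] flags=0010 CS?T → r0=0x2b
[11] flags=0010 GE?T → r1=0xb9

FIX = (r1, 0xb9)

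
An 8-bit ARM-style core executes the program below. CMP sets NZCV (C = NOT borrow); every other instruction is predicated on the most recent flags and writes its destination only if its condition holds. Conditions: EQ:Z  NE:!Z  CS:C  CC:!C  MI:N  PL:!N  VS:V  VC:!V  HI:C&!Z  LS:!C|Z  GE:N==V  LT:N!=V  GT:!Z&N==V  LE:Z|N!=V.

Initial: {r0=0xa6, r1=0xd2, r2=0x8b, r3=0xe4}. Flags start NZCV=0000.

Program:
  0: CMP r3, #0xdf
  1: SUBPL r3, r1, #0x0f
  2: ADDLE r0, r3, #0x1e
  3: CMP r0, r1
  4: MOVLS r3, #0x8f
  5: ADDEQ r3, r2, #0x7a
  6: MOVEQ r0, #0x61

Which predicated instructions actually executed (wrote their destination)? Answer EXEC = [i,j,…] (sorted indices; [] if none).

0: ✓ CMP  NZCV=0010
1: ✓ SUBPL  r3←0xc3
2: · ADDLE
3: ✓ CMP  NZCV=1000
4: ✓ MOVLS  r3←0x8f
5: · ADDEQ
6: · MOVEQ

EXEC = [1,4]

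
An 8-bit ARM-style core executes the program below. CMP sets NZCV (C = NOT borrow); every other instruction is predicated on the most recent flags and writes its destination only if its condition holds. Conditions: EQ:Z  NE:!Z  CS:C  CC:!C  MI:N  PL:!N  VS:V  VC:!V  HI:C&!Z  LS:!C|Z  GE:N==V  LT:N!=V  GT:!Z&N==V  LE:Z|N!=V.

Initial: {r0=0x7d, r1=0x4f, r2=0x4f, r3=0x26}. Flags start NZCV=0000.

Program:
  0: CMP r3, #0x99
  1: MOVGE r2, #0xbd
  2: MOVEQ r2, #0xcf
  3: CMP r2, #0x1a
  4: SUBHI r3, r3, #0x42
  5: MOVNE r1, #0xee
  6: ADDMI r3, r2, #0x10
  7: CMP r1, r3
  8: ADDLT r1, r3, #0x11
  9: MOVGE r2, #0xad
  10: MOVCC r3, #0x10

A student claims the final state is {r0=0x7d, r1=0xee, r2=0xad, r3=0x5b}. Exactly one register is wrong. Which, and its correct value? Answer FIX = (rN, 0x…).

[0] flags=1001 → (cmp)
[1] flags=1001 GE?T → r2=0xbd
[2] flags=1001 EQ?F → skip
[3] flags=1010 → (cmp)
[4] flags=1010 HI?T → r3=0xe4
[5] flags=1010 NE?T → r1=0xee
[6] flags=1010 MI?T → r3=0xcd
[7] flags=0010 → (cmp)
[8] flags=0010 LT?F → skip
[9] flags=0010 GE?T → r2=0xad
[10] flags=0010 CC?F → skip

FIX = (r3, 0xcd)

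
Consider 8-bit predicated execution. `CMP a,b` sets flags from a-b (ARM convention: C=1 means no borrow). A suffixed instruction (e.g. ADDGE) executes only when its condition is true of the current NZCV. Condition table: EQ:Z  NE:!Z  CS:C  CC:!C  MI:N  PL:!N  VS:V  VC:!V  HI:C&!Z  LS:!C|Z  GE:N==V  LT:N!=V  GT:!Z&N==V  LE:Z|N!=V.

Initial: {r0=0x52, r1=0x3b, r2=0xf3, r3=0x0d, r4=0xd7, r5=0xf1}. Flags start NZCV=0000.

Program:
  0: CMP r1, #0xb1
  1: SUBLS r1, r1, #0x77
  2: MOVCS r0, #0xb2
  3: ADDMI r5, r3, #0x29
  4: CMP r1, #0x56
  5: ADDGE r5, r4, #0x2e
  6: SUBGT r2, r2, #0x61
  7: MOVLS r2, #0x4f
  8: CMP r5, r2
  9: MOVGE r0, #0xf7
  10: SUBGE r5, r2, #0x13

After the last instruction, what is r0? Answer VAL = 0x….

0: ✓ CMP  NZCV=1001
1: ✓ SUBLS  r1←0xc4
2: · MOVCS
3: ✓ ADDMI  r5←0x36
4: ✓ CMP  NZCV=0011
5: · ADDGE
6: · SUBGT
7: · MOVLS
8: ✓ CMP  NZCV=0000
9: ✓ MOVGE  r0←0xf7
10: ✓ SUBGE  r5←0xe0

VAL = 0xf7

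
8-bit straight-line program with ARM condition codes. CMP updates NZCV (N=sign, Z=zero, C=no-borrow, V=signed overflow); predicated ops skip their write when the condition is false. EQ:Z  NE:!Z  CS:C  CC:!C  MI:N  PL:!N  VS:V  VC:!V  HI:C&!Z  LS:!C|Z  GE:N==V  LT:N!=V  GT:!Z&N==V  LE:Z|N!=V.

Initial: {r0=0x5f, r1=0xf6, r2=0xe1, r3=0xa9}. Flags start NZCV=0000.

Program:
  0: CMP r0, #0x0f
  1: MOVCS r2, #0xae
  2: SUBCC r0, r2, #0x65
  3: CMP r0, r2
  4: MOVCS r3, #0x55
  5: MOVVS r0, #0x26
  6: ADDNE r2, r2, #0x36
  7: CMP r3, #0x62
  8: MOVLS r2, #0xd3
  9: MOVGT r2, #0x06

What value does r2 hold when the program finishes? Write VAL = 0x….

VAL = 0xe4

0: ✓ CMP  NZCV=0010
1: ✓ MOVCS  r2←0xae
2: · SUBCC
3: ✓ CMP  NZCV=1001
4: · MOVCS
5: ✓ MOVVS  r0←0x26
6: ✓ ADDNE  r2←0xe4
7: ✓ CMP  NZCV=0011
8: · MOVLS
9: · MOVGT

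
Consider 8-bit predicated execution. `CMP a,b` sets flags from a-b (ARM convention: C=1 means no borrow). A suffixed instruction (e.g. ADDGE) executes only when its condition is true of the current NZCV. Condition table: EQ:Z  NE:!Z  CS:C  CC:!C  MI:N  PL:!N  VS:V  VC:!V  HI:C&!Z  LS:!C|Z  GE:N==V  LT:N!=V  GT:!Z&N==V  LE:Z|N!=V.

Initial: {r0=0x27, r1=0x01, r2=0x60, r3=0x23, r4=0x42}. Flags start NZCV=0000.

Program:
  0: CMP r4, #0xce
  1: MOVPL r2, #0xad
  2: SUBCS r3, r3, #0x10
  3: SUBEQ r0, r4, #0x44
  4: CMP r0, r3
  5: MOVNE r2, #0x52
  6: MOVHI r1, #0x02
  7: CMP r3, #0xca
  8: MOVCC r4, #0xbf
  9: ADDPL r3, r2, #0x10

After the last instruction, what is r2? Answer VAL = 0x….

VAL = 0x52

0: ✓ CMP  NZCV=0000
1: ✓ MOVPL  r2←0xad
2: · SUBCS
3: · SUBEQ
4: ✓ CMP  NZCV=0010
5: ✓ MOVNE  r2←0x52
6: ✓ MOVHI  r1←0x02
7: ✓ CMP  NZCV=0000
8: ✓ MOVCC  r4←0xbf
9: ✓ ADDPL  r3←0x62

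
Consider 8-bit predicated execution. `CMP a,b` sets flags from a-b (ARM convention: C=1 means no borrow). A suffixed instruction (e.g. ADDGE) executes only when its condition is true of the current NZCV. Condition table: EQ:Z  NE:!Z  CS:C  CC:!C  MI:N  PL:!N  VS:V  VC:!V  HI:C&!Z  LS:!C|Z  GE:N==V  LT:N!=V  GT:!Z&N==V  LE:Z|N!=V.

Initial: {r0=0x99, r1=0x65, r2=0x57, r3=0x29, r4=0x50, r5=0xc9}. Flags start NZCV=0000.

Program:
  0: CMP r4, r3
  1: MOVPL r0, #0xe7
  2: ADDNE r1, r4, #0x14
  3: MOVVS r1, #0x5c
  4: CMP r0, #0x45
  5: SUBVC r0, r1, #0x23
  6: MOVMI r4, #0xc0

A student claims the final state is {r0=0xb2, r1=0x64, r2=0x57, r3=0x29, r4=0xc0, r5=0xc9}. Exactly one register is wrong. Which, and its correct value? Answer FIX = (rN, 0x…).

0: ✓ CMP  NZCV=0010
1: ✓ MOVPL  r0←0xe7
2: ✓ ADDNE  r1←0x64
3: · MOVVS
4: ✓ CMP  NZCV=1010
5: ✓ SUBVC  r0←0x41
6: ✓ MOVMI  r4←0xc0

FIX = (r0, 0x41)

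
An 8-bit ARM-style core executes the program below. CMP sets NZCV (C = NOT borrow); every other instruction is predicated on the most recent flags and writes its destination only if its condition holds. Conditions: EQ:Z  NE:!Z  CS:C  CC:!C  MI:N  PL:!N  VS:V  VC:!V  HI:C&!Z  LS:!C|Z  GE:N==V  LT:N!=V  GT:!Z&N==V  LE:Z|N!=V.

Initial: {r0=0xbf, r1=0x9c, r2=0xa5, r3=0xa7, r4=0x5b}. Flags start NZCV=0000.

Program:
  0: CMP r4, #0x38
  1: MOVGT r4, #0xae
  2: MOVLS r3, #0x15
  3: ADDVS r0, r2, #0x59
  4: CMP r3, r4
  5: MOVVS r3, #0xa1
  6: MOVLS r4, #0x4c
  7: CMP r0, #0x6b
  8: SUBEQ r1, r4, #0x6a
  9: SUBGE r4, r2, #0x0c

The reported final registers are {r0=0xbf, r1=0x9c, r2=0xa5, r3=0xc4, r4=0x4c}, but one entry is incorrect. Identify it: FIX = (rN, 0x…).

FIX = (r3, 0xa7)

0: ✓ CMP  NZCV=0010
1: ✓ MOVGT  r4←0xae
2: · MOVLS
3: · ADDVS
4: ✓ CMP  NZCV=1000
5: · MOVVS
6: ✓ MOVLS  r4←0x4c
7: ✓ CMP  NZCV=0011
8: · SUBEQ
9: · SUBGE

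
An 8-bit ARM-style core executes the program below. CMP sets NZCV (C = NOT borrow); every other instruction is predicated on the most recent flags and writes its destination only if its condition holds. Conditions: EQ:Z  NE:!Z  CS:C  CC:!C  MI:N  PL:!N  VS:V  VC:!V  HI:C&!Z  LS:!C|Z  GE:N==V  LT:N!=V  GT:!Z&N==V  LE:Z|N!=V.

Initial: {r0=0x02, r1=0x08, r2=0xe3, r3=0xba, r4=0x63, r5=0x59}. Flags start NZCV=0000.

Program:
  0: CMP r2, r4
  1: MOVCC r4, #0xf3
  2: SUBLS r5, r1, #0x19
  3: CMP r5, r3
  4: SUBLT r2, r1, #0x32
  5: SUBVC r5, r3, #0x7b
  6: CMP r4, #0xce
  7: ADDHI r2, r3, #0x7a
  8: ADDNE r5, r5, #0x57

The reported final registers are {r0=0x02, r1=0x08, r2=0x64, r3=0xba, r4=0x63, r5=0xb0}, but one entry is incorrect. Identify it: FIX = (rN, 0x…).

0: ✓ CMP  NZCV=1010
1: · MOVCC
2: · SUBLS
3: ✓ CMP  NZCV=1001
4: · SUBLT
5: · SUBVC
6: ✓ CMP  NZCV=1001
7: · ADDHI
8: ✓ ADDNE  r5←0xb0

FIX = (r2, 0xe3)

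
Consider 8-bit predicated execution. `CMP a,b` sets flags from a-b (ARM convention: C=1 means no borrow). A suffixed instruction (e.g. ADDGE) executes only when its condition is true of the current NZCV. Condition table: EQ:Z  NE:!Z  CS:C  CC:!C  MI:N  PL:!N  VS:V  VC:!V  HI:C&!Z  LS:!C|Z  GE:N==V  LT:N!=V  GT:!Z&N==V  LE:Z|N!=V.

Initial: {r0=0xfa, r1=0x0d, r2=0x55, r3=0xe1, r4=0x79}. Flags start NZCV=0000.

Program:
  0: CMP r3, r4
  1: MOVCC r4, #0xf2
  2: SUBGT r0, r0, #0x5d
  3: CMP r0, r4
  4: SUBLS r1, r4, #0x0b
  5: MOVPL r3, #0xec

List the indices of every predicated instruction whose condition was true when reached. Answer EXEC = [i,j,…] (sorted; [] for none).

EXEC = []

[0] flags=0011 → (cmp)
[1] flags=0011 CC?F → skip
[2] flags=0011 GT?F → skip
[3] flags=1010 → (cmp)
[4] flags=1010 LS?F → skip
[5] flags=1010 PL?F → skip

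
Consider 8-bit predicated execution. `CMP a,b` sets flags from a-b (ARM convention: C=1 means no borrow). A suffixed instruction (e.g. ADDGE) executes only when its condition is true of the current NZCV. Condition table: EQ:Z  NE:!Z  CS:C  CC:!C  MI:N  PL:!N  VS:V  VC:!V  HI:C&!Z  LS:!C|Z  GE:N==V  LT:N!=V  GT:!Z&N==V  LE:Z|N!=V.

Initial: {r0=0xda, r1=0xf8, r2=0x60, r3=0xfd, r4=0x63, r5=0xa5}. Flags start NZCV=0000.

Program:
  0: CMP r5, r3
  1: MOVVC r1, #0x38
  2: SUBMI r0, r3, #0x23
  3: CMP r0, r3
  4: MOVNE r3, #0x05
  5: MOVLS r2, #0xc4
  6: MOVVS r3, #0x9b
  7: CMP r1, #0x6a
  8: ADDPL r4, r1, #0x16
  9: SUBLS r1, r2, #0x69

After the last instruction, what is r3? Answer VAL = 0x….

[0] flags=1000 → (cmp)
[1] flags=1000 VC?T → r1=0x38
[2] flags=1000 MI?T → r0=0xda
[3] flags=1000 → (cmp)
[4] flags=1000 NE?T → r3=0x05
[5] flags=1000 LS?T → r2=0xc4
[6] flags=1000 VS?F → skip
[7] flags=1000 → (cmp)
[8] flags=1000 PL?F → skip
[9] flags=1000 LS?T → r1=0x5b

VAL = 0x05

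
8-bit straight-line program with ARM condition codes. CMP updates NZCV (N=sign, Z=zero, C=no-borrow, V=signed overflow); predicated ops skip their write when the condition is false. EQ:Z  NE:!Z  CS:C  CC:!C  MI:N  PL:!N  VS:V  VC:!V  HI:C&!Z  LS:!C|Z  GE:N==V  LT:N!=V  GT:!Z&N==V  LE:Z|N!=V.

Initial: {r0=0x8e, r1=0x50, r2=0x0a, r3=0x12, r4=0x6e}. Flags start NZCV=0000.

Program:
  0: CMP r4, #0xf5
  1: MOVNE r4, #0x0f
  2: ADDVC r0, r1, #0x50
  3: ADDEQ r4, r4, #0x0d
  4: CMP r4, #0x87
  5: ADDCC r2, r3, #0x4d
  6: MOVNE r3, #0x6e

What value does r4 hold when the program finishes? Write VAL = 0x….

0: ✓ CMP  NZCV=0000
1: ✓ MOVNE  r4←0x0f
2: ✓ ADDVC  r0←0xa0
3: · ADDEQ
4: ✓ CMP  NZCV=1001
5: ✓ ADDCC  r2←0x5f
6: ✓ MOVNE  r3←0x6e

VAL = 0x0f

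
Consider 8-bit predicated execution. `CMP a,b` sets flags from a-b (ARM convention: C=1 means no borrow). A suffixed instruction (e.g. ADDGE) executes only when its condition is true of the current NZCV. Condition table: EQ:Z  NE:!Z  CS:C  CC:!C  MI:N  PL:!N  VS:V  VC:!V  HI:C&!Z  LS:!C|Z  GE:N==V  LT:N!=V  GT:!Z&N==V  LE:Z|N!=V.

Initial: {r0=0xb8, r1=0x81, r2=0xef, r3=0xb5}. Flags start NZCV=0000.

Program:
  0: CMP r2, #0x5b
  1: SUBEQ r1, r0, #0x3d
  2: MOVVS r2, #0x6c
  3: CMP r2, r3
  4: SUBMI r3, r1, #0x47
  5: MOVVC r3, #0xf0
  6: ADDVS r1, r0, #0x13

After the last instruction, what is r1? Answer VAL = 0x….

VAL = 0x81

0: ✓ CMP  NZCV=1010
1: · SUBEQ
2: · MOVVS
3: ✓ CMP  NZCV=0010
4: · SUBMI
5: ✓ MOVVC  r3←0xf0
6: · ADDVS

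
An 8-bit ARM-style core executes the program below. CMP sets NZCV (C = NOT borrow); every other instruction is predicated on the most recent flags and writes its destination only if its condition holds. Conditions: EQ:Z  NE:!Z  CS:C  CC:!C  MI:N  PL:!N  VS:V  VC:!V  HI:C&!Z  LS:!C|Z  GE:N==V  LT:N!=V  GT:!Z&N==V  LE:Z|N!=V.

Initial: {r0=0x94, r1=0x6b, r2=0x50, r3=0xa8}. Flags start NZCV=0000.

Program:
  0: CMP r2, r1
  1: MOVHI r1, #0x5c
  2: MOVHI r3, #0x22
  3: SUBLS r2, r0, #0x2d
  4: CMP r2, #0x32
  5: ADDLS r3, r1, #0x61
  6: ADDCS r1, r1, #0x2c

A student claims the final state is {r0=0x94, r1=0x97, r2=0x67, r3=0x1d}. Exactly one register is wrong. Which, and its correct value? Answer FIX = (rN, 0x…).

[0] flags=1000 → (cmp)
[1] flags=1000 HI?F → skip
[2] flags=1000 HI?F → skip
[3] flags=1000 LS?T → r2=0x67
[4] flags=0010 → (cmp)
[5] flags=0010 LS?F → skip
[6] flags=0010 CS?T → r1=0x97

FIX = (r3, 0xa8)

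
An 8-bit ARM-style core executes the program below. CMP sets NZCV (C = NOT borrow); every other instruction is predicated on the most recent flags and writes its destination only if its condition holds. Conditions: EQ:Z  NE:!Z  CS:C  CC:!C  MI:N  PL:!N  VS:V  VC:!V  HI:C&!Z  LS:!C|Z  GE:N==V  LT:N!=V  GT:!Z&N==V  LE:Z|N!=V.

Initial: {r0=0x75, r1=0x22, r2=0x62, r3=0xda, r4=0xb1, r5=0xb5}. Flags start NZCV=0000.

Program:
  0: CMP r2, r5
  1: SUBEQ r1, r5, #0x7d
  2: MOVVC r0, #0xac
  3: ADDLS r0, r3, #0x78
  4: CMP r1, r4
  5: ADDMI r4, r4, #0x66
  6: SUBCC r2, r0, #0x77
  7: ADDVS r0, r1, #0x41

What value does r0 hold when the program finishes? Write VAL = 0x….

0: ✓ CMP  NZCV=1001
1: · SUBEQ
2: · MOVVC
3: ✓ ADDLS  r0←0x52
4: ✓ CMP  NZCV=0000
5: · ADDMI
6: ✓ SUBCC  r2←0xdb
7: · ADDVS

VAL = 0x52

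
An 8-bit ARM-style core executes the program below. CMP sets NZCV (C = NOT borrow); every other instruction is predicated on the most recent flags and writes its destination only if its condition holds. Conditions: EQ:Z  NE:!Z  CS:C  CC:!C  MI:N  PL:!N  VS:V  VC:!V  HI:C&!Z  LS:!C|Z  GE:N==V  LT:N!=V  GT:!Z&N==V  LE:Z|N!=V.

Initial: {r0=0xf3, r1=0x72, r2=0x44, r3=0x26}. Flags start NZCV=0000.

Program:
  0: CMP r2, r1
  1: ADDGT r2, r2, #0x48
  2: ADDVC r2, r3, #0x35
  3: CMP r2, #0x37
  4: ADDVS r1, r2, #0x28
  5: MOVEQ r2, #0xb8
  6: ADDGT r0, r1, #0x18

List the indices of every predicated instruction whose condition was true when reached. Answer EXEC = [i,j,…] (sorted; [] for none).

EXEC = [2,6]

0: ✓ CMP  NZCV=1000
1: · ADDGT
2: ✓ ADDVC  r2←0x5b
3: ✓ CMP  NZCV=0010
4: · ADDVS
5: · MOVEQ
6: ✓ ADDGT  r0←0x8a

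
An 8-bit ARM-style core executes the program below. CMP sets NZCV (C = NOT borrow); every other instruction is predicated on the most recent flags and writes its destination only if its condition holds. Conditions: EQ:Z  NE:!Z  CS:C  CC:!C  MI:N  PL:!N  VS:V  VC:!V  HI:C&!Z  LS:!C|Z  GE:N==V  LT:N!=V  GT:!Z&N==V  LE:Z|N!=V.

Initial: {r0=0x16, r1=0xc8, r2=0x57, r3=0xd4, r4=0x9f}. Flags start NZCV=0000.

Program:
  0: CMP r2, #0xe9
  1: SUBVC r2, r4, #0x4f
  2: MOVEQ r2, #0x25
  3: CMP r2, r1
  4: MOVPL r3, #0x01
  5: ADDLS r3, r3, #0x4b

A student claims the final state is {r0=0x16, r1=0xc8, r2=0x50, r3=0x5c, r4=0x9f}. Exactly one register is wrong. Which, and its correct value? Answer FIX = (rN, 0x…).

0: ✓ CMP  NZCV=0000
1: ✓ SUBVC  r2←0x50
2: · MOVEQ
3: ✓ CMP  NZCV=1001
4: · MOVPL
5: ✓ ADDLS  r3←0x1f

FIX = (r3, 0x1f)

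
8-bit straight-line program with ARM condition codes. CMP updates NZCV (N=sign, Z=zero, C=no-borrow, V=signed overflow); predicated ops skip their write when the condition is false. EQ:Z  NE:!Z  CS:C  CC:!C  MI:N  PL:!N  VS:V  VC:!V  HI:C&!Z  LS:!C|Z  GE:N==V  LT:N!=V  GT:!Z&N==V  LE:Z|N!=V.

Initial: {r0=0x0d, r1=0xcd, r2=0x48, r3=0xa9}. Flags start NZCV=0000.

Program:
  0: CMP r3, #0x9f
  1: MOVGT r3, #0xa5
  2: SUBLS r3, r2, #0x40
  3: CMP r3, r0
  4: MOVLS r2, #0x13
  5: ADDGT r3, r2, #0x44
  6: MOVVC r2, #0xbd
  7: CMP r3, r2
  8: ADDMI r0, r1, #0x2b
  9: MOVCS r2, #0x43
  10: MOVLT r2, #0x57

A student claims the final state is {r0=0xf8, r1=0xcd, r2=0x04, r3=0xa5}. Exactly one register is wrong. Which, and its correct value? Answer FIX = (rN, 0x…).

[0] flags=0010 → (cmp)
[1] flags=0010 GT?T → r3=0xa5
[2] flags=0010 LS?F → skip
[3] flags=1010 → (cmp)
[4] flags=1010 LS?F → skip
[5] flags=1010 GT?F → skip
[6] flags=1010 VC?T → r2=0xbd
[7] flags=1000 → (cmp)
[8] flags=1000 MI?T → r0=0xf8
[9] flags=1000 CS?F → skip
[10] flags=1000 LT?T → r2=0x57

FIX = (r2, 0x57)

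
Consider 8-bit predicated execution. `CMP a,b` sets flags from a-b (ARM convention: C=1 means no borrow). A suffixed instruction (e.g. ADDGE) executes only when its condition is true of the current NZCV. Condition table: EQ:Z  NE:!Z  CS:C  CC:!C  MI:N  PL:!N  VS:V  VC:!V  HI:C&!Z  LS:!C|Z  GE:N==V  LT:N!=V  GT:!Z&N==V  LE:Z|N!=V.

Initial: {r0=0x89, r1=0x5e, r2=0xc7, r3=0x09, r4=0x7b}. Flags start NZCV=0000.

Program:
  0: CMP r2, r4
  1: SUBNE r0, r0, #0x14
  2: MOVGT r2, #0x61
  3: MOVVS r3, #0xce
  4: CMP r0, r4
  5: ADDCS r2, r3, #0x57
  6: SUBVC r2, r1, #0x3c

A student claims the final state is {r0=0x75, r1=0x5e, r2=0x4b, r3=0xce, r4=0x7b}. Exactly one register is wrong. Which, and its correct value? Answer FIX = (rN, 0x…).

[0] flags=0011 → (cmp)
[1] flags=0011 NE?T → r0=0x75
[2] flags=0011 GT?F → skip
[3] flags=0011 VS?T → r3=0xce
[4] flags=1000 → (cmp)
[5] flags=1000 CS?F → skip
[6] flags=1000 VC?T → r2=0x22

FIX = (r2, 0x22)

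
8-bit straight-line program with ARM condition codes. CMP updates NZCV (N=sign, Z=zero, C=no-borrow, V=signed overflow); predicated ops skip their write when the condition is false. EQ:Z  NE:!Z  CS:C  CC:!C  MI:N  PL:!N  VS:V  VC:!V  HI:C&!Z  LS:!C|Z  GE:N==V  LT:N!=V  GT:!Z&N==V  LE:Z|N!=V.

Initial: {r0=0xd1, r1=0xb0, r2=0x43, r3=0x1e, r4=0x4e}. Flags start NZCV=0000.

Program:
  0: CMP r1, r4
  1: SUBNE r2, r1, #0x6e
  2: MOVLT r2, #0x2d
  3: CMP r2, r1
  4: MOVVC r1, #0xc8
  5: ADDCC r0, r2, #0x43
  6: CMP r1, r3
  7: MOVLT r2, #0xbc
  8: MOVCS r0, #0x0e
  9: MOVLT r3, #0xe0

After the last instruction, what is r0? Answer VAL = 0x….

VAL = 0x0e

[0] flags=0011 → (cmp)
[1] flags=0011 NE?T → r2=0x42
[2] flags=0011 LT?T → r2=0x2d
[3] flags=0000 → (cmp)
[4] flags=0000 VC?T → r1=0xc8
[5] flags=0000 CC?T → r0=0x70
[6] flags=1010 → (cmp)
[7] flags=1010 LT?T → r2=0xbc
[8] flags=1010 CS?T → r0=0x0e
[9] flags=1010 LT?T → r3=0xe0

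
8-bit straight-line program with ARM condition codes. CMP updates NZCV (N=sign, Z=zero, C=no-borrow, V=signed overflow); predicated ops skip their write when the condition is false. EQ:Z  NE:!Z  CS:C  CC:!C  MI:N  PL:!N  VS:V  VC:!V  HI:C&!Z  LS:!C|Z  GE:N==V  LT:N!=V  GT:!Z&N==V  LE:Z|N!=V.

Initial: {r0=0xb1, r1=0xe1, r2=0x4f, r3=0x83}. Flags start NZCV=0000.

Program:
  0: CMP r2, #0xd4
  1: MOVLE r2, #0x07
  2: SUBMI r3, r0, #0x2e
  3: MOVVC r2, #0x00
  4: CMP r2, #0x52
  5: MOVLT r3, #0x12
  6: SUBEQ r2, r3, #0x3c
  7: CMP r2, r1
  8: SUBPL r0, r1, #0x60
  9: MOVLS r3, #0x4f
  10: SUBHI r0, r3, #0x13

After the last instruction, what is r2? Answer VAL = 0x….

VAL = 0x00

0: ✓ CMP  NZCV=0000
1: · MOVLE
2: · SUBMI
3: ✓ MOVVC  r2←0x00
4: ✓ CMP  NZCV=1000
5: ✓ MOVLT  r3←0x12
6: · SUBEQ
7: ✓ CMP  NZCV=0000
8: ✓ SUBPL  r0←0x81
9: ✓ MOVLS  r3←0x4f
10: · SUBHI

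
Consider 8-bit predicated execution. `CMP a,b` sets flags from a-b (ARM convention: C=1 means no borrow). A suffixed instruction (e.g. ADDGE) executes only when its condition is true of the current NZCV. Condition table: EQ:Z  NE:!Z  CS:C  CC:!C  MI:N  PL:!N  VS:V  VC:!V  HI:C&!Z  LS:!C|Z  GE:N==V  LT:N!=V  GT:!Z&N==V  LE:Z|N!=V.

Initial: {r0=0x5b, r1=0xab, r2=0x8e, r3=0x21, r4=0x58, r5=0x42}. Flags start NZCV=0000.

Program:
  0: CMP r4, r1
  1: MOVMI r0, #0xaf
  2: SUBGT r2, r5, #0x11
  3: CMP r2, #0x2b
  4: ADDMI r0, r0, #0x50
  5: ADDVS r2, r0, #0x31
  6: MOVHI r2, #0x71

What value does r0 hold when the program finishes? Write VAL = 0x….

VAL = 0xaf

0: ✓ CMP  NZCV=1001
1: ✓ MOVMI  r0←0xaf
2: ✓ SUBGT  r2←0x31
3: ✓ CMP  NZCV=0010
4: · ADDMI
5: · ADDVS
6: ✓ MOVHI  r2←0x71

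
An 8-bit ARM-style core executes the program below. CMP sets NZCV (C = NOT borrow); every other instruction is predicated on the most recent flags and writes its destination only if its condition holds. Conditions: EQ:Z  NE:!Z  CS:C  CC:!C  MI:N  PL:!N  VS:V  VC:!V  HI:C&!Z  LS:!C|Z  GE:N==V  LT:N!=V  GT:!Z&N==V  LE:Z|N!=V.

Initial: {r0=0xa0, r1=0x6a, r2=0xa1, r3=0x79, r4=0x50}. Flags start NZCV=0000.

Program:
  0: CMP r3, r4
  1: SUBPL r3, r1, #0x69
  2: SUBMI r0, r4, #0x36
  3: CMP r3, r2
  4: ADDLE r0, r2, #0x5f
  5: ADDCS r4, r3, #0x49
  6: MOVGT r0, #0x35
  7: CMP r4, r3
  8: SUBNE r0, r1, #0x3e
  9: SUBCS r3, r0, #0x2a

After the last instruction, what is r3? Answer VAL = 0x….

[0] flags=0010 → (cmp)
[1] flags=0010 PL?T → r3=0x01
[2] flags=0010 MI?F → skip
[3] flags=0000 → (cmp)
[4] flags=0000 LE?F → skip
[5] flags=0000 CS?F → skip
[6] flags=0000 GT?T → r0=0x35
[7] flags=0010 → (cmp)
[8] flags=0010 NE?T → r0=0x2c
[9] flags=0010 CS?T → r3=0x02

VAL = 0x02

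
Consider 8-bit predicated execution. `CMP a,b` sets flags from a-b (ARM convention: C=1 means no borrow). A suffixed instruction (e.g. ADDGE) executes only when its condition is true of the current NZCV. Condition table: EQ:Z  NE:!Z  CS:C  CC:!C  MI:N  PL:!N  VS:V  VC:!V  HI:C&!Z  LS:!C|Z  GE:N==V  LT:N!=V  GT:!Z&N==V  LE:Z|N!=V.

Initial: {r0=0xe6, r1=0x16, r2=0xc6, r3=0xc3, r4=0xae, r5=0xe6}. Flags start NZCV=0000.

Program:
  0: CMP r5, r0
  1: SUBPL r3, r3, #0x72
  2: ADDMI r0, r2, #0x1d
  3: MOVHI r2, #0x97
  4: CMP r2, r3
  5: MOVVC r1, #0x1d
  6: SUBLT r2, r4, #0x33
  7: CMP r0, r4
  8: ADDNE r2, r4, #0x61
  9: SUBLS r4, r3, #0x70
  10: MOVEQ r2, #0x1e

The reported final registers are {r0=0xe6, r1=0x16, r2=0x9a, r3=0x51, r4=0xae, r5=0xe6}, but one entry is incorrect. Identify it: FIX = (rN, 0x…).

[0] flags=0110 → (cmp)
[1] flags=0110 PL?T → r3=0x51
[2] flags=0110 MI?F → skip
[3] flags=0110 HI?F → skip
[4] flags=0011 → (cmp)
[5] flags=0011 VC?F → skip
[6] flags=0011 LT?T → r2=0x7b
[7] flags=0010 → (cmp)
[8] flags=0010 NE?T → r2=0x0f
[9] flags=0010 LS?F → skip
[10] flags=0010 EQ?F → skip

FIX = (r2, 0x0f)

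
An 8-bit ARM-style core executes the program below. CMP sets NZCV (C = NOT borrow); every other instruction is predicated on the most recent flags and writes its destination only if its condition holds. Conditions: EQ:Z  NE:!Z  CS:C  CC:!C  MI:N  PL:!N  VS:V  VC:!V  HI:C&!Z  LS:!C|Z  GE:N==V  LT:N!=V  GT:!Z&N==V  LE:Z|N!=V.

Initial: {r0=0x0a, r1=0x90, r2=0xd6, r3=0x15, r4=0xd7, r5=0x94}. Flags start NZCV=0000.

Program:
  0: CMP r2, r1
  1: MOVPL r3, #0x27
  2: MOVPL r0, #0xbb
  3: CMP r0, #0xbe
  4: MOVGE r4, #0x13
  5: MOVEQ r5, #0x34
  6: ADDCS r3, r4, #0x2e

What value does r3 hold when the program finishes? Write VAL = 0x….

[0] flags=0010 → (cmp)
[1] flags=0010 PL?T → r3=0x27
[2] flags=0010 PL?T → r0=0xbb
[3] flags=1000 → (cmp)
[4] flags=1000 GE?F → skip
[5] flags=1000 EQ?F → skip
[6] flags=1000 CS?F → skip

VAL = 0x27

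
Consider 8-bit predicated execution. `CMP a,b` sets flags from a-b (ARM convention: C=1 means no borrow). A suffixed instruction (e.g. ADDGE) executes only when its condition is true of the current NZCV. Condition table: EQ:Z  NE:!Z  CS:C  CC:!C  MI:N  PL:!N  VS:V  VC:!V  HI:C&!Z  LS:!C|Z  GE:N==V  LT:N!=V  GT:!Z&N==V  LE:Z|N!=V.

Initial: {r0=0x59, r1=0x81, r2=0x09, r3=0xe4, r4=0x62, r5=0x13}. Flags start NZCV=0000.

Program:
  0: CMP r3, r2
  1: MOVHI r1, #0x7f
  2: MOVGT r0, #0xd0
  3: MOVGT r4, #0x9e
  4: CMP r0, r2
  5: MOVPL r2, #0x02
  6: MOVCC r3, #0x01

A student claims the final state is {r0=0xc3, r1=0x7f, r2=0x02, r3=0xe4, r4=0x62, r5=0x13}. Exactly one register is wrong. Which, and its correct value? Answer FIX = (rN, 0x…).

FIX = (r0, 0x59)

[0] flags=1010 → (cmp)
[1] flags=1010 HI?T → r1=0x7f
[2] flags=1010 GT?F → skip
[3] flags=1010 GT?F → skip
[4] flags=0010 → (cmp)
[5] flags=0010 PL?T → r2=0x02
[6] flags=0010 CC?F → skip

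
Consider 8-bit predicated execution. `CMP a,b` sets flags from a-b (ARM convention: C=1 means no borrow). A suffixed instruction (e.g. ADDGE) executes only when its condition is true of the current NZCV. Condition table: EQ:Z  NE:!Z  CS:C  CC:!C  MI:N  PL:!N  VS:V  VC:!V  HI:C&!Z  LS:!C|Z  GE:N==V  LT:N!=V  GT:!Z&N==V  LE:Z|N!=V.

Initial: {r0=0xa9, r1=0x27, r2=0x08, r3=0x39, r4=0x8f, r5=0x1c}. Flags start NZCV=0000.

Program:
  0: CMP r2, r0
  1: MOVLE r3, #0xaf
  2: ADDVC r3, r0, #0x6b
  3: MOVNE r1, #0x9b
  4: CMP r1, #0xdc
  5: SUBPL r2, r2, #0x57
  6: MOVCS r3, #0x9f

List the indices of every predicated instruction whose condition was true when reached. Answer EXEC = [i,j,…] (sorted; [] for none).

0: ✓ CMP  NZCV=0000
1: · MOVLE
2: ✓ ADDVC  r3←0x14
3: ✓ MOVNE  r1←0x9b
4: ✓ CMP  NZCV=1000
5: · SUBPL
6: · MOVCS

EXEC = [2,3]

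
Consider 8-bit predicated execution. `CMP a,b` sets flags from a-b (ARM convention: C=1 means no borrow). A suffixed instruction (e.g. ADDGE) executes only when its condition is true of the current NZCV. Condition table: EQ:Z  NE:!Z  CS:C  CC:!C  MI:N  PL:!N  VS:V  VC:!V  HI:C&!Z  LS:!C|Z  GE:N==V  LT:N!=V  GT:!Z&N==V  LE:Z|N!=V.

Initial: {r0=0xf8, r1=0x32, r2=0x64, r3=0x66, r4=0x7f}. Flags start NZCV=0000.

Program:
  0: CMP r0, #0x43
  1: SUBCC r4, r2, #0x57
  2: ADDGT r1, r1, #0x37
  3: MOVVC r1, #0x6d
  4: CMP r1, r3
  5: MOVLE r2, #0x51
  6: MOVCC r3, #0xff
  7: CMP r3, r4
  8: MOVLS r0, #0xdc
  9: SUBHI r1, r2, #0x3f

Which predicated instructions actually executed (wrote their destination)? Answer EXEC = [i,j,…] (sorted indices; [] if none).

EXEC = [3,8]

[0] flags=1010 → (cmp)
[1] flags=1010 CC?F → skip
[2] flags=1010 GT?F → skip
[3] flags=1010 VC?T → r1=0x6d
[4] flags=0010 → (cmp)
[5] flags=0010 LE?F → skip
[6] flags=0010 CC?F → skip
[7] flags=1000 → (cmp)
[8] flags=1000 LS?T → r0=0xdc
[9] flags=1000 HI?F → skip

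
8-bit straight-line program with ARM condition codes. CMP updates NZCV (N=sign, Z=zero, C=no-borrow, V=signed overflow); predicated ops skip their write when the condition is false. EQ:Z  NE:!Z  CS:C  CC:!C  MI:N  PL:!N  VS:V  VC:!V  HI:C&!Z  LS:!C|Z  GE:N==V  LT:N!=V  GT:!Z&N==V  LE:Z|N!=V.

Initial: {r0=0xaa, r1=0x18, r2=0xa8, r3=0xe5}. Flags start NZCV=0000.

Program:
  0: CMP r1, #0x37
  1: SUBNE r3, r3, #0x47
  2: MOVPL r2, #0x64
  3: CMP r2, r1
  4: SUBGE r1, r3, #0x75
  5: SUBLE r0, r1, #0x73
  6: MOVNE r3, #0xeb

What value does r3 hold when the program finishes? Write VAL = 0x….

VAL = 0xeb

0: ✓ CMP  NZCV=1000
1: ✓ SUBNE  r3←0x9e
2: · MOVPL
3: ✓ CMP  NZCV=1010
4: · SUBGE
5: ✓ SUBLE  r0←0xa5
6: ✓ MOVNE  r3←0xeb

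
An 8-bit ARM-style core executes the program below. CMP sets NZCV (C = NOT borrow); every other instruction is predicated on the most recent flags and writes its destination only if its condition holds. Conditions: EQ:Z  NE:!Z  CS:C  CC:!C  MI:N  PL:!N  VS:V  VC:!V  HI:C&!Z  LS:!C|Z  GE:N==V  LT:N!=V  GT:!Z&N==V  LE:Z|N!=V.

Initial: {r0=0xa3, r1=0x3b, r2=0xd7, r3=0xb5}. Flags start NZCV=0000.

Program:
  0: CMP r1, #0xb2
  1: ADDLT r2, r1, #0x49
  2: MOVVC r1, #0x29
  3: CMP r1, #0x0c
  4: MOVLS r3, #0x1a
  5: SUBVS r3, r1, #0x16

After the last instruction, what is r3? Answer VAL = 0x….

VAL = 0xb5

0: ✓ CMP  NZCV=1001
1: · ADDLT
2: · MOVVC
3: ✓ CMP  NZCV=0010
4: · MOVLS
5: · SUBVS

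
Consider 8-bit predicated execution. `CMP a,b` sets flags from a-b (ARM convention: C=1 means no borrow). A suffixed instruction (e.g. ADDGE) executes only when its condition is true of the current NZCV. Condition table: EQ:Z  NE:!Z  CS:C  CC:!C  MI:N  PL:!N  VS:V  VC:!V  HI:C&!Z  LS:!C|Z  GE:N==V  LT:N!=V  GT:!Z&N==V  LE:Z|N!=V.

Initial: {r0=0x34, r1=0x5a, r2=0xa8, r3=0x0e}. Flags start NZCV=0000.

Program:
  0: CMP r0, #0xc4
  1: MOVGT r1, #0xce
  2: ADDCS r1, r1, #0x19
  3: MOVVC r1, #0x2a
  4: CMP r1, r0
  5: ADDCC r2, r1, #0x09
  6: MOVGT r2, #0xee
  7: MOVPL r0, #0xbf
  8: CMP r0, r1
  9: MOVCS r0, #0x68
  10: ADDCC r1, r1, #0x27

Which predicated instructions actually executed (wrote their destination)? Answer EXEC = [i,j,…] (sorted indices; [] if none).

EXEC = [1,3,5,9]

[0] flags=0000 → (cmp)
[1] flags=0000 GT?T → r1=0xce
[2] flags=0000 CS?F → skip
[3] flags=0000 VC?T → r1=0x2a
[4] flags=1000 → (cmp)
[5] flags=1000 CC?T → r2=0x33
[6] flags=1000 GT?F → skip
[7] flags=1000 PL?F → skip
[8] flags=0010 → (cmp)
[9] flags=0010 CS?T → r0=0x68
[10] flags=0010 CC?F → skip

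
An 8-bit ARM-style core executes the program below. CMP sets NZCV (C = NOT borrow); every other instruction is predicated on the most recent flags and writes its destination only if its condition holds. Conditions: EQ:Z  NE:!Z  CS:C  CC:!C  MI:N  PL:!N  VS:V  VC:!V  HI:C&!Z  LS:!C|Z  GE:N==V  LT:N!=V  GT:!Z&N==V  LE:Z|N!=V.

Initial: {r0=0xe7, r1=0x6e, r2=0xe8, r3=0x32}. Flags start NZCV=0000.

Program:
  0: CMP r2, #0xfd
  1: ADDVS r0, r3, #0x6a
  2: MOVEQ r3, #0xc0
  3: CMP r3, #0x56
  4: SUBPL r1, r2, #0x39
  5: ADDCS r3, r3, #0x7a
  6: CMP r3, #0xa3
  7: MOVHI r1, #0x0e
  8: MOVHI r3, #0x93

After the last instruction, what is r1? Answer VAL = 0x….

0: ✓ CMP  NZCV=1000
1: · ADDVS
2: · MOVEQ
3: ✓ CMP  NZCV=1000
4: · SUBPL
5: · ADDCS
6: ✓ CMP  NZCV=1001
7: · MOVHI
8: · MOVHI

VAL = 0x6e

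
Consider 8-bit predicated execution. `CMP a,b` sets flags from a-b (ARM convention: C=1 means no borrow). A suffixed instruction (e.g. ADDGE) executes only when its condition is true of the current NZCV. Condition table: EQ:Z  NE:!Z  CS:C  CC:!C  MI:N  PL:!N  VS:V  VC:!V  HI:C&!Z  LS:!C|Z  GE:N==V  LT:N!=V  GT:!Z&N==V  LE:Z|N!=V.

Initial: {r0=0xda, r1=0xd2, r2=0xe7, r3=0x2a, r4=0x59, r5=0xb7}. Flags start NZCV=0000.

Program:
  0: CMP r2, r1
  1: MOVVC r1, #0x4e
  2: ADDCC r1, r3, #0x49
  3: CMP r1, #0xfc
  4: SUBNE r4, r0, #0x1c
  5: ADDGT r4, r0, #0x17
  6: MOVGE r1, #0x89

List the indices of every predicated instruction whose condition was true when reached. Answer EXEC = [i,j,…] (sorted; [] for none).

[0] flags=0010 → (cmp)
[1] flags=0010 VC?T → r1=0x4e
[2] flags=0010 CC?F → skip
[3] flags=0000 → (cmp)
[4] flags=0000 NE?T → r4=0xbe
[5] flags=0000 GT?T → r4=0xf1
[6] flags=0000 GE?T → r1=0x89

EXEC = [1,4,5,6]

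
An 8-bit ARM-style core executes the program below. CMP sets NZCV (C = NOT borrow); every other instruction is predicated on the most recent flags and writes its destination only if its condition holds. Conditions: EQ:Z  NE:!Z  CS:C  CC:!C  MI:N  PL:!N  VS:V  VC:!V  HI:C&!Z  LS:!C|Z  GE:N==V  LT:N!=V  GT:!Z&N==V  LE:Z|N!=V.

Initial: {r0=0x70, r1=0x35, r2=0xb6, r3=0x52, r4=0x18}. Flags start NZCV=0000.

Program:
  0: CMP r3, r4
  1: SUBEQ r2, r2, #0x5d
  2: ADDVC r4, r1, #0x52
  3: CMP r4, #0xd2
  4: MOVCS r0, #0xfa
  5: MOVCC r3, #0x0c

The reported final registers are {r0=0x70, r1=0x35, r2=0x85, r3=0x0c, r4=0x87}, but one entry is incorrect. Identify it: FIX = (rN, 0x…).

FIX = (r2, 0xb6)

0: ✓ CMP  NZCV=0010
1: · SUBEQ
2: ✓ ADDVC  r4←0x87
3: ✓ CMP  NZCV=1000
4: · MOVCS
5: ✓ MOVCC  r3←0x0c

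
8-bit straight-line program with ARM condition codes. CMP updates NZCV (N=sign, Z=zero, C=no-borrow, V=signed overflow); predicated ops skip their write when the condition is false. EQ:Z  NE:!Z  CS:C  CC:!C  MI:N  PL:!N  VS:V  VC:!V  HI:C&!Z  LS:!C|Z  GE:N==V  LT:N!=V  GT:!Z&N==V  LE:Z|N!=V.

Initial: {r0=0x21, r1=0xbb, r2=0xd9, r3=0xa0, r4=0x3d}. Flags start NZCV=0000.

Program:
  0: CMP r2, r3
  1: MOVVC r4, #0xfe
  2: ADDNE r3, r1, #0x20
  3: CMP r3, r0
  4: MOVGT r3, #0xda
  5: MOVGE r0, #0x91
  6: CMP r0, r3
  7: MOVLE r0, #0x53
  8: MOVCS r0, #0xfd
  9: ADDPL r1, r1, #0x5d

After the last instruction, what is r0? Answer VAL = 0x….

VAL = 0x21

0: ✓ CMP  NZCV=0010
1: ✓ MOVVC  r4←0xfe
2: ✓ ADDNE  r3←0xdb
3: ✓ CMP  NZCV=1010
4: · MOVGT
5: · MOVGE
6: ✓ CMP  NZCV=0000
7: · MOVLE
8: · MOVCS
9: ✓ ADDPL  r1←0x18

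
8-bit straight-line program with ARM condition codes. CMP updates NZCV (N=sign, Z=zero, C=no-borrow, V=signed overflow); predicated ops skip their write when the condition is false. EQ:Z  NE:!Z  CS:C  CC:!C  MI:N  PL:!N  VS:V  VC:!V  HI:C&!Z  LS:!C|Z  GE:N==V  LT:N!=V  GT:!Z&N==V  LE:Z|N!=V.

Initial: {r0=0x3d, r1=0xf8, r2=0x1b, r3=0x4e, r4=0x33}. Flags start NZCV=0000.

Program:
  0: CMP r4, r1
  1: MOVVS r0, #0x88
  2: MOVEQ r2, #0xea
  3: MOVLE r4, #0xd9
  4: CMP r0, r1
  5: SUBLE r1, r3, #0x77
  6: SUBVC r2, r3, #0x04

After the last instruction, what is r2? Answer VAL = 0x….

[0] flags=0000 → (cmp)
[1] flags=0000 VS?F → skip
[2] flags=0000 EQ?F → skip
[3] flags=0000 LE?F → skip
[4] flags=0000 → (cmp)
[5] flags=0000 LE?F → skip
[6] flags=0000 VC?T → r2=0x4a

VAL = 0x4a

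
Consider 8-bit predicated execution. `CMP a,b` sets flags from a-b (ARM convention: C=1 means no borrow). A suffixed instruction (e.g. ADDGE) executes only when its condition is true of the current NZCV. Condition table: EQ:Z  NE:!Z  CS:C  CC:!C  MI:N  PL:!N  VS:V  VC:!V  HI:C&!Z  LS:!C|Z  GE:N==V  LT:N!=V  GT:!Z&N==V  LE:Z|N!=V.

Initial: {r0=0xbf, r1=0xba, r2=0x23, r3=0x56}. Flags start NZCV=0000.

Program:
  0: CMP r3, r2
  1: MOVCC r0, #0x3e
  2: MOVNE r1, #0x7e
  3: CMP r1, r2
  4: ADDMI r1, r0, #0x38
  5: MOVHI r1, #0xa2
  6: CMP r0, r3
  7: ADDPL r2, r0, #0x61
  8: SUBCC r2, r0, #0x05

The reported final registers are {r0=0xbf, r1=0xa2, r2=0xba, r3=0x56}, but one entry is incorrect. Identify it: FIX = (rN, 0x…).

FIX = (r2, 0x20)

[0] flags=0010 → (cmp)
[1] flags=0010 CC?F → skip
[2] flags=0010 NE?T → r1=0x7e
[3] flags=0010 → (cmp)
[4] flags=0010 MI?F → skip
[5] flags=0010 HI?T → r1=0xa2
[6] flags=0011 → (cmp)
[7] flags=0011 PL?T → r2=0x20
[8] flags=0011 CC?F → skip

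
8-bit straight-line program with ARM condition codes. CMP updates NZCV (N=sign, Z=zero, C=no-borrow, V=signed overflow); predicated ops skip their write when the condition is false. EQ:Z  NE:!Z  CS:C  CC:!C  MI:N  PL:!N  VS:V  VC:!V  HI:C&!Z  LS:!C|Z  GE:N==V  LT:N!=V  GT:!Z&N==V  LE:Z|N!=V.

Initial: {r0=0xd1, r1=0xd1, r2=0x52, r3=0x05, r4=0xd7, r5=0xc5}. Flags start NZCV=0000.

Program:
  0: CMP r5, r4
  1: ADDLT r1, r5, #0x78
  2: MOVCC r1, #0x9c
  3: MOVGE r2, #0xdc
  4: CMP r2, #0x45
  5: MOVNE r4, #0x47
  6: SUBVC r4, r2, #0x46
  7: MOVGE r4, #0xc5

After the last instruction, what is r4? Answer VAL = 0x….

0: ✓ CMP  NZCV=1000
1: ✓ ADDLT  r1←0x3d
2: ✓ MOVCC  r1←0x9c
3: · MOVGE
4: ✓ CMP  NZCV=0010
5: ✓ MOVNE  r4←0x47
6: ✓ SUBVC  r4←0x0c
7: ✓ MOVGE  r4←0xc5

VAL = 0xc5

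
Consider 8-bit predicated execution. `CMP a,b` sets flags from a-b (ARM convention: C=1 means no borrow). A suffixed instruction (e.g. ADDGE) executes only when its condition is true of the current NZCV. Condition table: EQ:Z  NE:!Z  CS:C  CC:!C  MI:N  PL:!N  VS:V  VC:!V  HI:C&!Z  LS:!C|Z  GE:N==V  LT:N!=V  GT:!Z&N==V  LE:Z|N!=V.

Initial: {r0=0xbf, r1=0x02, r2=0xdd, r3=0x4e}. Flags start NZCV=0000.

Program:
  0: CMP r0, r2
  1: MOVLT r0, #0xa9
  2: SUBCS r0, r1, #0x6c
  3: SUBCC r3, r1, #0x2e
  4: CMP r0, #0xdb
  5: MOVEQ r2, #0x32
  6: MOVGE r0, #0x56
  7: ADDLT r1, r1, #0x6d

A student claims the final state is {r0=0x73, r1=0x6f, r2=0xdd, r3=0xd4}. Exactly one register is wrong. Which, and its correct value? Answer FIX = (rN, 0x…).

[0] flags=1000 → (cmp)
[1] flags=1000 LT?T → r0=0xa9
[2] flags=1000 CS?F → skip
[3] flags=1000 CC?T → r3=0xd4
[4] flags=1000 → (cmp)
[5] flags=1000 EQ?F → skip
[6] flags=1000 GE?F → skip
[7] flags=1000 LT?T → r1=0x6f

FIX = (r0, 0xa9)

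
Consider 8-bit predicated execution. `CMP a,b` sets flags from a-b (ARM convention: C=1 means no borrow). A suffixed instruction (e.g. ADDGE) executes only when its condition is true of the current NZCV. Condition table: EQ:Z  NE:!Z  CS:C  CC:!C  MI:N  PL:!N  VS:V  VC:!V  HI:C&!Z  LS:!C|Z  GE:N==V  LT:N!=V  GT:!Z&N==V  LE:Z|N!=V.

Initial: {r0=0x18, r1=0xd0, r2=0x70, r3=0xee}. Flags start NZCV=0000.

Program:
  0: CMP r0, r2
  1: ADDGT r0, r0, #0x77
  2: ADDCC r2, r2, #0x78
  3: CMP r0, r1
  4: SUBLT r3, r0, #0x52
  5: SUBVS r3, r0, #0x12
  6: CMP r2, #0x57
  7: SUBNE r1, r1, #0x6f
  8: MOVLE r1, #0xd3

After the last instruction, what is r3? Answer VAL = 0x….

0: ✓ CMP  NZCV=1000
1: · ADDGT
2: ✓ ADDCC  r2←0xe8
3: ✓ CMP  NZCV=0000
4: · SUBLT
5: · SUBVS
6: ✓ CMP  NZCV=1010
7: ✓ SUBNE  r1←0x61
8: ✓ MOVLE  r1←0xd3

VAL = 0xee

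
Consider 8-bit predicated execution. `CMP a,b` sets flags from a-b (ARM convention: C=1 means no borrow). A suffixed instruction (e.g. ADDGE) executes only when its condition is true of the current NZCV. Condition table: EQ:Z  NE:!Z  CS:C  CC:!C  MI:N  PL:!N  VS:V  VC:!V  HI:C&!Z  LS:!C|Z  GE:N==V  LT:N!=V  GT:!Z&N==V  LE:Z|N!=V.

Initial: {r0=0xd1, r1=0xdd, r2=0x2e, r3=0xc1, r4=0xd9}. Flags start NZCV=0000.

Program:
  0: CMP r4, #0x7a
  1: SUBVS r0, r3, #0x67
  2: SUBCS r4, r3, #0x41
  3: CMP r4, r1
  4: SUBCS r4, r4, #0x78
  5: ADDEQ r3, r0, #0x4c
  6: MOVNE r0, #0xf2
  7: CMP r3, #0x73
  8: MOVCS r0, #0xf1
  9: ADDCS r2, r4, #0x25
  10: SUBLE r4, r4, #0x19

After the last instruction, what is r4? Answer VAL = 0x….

0: ✓ CMP  NZCV=0011
1: ✓ SUBVS  r0←0x5a
2: ✓ SUBCS  r4←0x80
3: ✓ CMP  NZCV=1000
4: · SUBCS
5: · ADDEQ
6: ✓ MOVNE  r0←0xf2
7: ✓ CMP  NZCV=0011
8: ✓ MOVCS  r0←0xf1
9: ✓ ADDCS  r2←0xa5
10: ✓ SUBLE  r4←0x67

VAL = 0x67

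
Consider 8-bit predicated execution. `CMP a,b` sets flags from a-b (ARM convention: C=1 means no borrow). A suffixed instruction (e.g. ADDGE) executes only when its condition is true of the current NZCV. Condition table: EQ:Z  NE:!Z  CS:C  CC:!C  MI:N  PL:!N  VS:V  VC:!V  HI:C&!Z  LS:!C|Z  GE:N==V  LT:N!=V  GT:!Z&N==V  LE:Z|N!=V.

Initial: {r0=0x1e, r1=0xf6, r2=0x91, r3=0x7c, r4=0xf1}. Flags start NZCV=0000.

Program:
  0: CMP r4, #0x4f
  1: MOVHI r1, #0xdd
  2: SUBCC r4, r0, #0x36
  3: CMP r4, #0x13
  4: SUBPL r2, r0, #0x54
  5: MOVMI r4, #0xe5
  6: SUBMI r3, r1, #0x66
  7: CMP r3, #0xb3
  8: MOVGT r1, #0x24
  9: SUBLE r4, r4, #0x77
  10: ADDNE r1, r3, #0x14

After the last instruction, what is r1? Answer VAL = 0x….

VAL = 0x8b

0: ✓ CMP  NZCV=1010
1: ✓ MOVHI  r1←0xdd
2: · SUBCC
3: ✓ CMP  NZCV=1010
4: · SUBPL
5: ✓ MOVMI  r4←0xe5
6: ✓ SUBMI  r3←0x77
7: ✓ CMP  NZCV=1001
8: ✓ MOVGT  r1←0x24
9: · SUBLE
10: ✓ ADDNE  r1←0x8b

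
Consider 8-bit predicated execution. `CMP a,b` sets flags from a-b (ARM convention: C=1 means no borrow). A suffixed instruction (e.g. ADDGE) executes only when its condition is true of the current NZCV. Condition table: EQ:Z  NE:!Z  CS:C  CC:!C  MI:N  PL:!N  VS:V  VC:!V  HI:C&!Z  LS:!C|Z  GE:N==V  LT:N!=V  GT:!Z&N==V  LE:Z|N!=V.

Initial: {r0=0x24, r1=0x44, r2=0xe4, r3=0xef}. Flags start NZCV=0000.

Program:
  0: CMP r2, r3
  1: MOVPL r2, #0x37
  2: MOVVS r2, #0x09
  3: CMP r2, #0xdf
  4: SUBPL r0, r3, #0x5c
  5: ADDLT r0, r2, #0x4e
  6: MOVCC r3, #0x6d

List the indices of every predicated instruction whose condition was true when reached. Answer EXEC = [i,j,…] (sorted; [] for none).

EXEC = [4]

0: ✓ CMP  NZCV=1000
1: · MOVPL
2: · MOVVS
3: ✓ CMP  NZCV=0010
4: ✓ SUBPL  r0←0x93
5: · ADDLT
6: · MOVCC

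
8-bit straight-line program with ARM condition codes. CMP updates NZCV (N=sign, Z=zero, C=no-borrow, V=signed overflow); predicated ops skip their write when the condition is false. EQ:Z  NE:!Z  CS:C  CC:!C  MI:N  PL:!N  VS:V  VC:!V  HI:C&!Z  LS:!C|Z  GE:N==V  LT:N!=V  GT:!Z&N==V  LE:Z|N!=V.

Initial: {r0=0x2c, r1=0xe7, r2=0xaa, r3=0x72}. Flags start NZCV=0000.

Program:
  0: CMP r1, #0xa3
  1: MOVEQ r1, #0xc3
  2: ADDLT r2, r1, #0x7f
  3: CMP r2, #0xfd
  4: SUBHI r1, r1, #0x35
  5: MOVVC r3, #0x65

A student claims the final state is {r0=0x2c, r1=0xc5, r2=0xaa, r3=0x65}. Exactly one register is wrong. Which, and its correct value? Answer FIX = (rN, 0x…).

[0] flags=0010 → (cmp)
[1] flags=0010 EQ?F → skip
[2] flags=0010 LT?F → skip
[3] flags=1000 → (cmp)
[4] flags=1000 HI?F → skip
[5] flags=1000 VC?T → r3=0x65

FIX = (r1, 0xe7)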